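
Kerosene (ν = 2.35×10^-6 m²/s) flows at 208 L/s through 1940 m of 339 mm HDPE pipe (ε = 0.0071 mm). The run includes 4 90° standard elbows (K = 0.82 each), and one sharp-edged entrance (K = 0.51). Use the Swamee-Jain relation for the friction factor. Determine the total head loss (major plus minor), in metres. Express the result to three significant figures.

H_L ≈ 23.3 m

V = 4Q/(πD²) = 2.304 m/s; V²/2g = 0.2707 m
Re = 3.32×10^5, ε/D = 2.09×10^-5 → f = 0.01436 (Swamee-Jain)
Major: h_f = f(L/D)·V²/2g = 0.01436·5723·0.2707 = 22.24 m
Minor: ΣK = 3.79; h_m = ΣK·V²/2g = 1.026 m
Total H_L = 22.24 + 1.026 = 23.27 m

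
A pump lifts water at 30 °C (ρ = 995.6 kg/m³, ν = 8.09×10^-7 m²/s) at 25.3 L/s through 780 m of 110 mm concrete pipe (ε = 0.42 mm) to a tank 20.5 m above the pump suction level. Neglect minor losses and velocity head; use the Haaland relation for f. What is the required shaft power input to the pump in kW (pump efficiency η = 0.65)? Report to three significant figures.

P_shaft ≈ 35.4 kW

V = 4Q/(πD²) = 2.662 m/s; Re = 3.62×10^5; ε/D = 0.00382; f = 0.02837
h_f = f(L/D)V²/2g = 72.68 m
Total head H = z + h_f = 20.5 + 72.68 = 93.18 m
P_hyd = ρgQH = 995.6·9.81·0.0253·93.18 = 23.03 kW
P_shaft = P_hyd/η = 23.03/0.65 = 35.42 kW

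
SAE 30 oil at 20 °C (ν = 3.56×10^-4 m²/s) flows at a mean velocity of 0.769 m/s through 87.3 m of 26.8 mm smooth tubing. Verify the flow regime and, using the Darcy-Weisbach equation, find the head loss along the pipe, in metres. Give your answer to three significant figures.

Re = VD/ν = 0.769·0.02680/3.56×10^-4 = 57.9 → laminar (Re < 2300)
f = 64/Re = 1.106
h_f = f(L/D)V²/(2g) = 1.106·(87.3/0.02680)·0.769²/(2·9.81) = 108.5 m

h_f ≈ 109 m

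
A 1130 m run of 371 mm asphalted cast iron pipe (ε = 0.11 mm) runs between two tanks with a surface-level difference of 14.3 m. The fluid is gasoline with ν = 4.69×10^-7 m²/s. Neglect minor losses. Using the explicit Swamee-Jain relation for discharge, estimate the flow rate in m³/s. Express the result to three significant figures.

Q ≈ 0.265 m³/s

Swamee-Jain (Type II): Q = -0.965·√(gD⁵h_f/L)·ln[ε/(3.7D) + √(3.17ν²L/(gD³h_f))]
√(gD⁵h_f/L) = √(9.81·0.371⁵·14.3/1130) = 0.02954
ε/(3.7D) = 8.01×10^-5; √(3.17ν²L/(gD³h_f)) = 1.05×10^-5
Q = -0.965·0.02954·ln(9.062×10^-5) = 0.2654 m³/s
Check: V = 2.45 m/s, Re = 1.94×10^6, f = 0.01537, h_f = 14.4 m ≈ 14.3 m ✓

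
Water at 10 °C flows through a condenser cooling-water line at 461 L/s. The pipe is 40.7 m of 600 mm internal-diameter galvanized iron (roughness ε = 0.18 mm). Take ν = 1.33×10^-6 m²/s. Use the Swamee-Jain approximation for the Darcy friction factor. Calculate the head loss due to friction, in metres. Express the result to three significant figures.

V = 4Q/(πD²) = 4·0.461/(π·0.600²) = 1.630 m/s
Re = VD/ν = 1.630·0.600/1.33×10^-6 = 7.36×10^5 → turbulent
ε/D = 0.18/600 = 3.00×10^-4
Swamee-Jain: f = 0.01599
h_f = f(L/D)V²/(2g) = 0.01599·(40.7/0.600)·1.630²/(2·9.81) = 0.1470 m

h_f ≈ 0.147 m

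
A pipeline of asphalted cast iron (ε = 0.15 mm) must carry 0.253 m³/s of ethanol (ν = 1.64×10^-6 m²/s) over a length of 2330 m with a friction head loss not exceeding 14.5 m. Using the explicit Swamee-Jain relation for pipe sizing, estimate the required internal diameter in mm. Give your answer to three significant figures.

Swamee-Jain (Type III): D = 0.66·[ε^1.25·(LQ²/(gh_f))^4.75 + ν·Q^9.4·(L/(gh_f))^5.2]^0.04
LQ²/(gh_f) = 1.048; L/(gh_f) = 16.38
Term 1 = ε^1.25·(…)^4.75 = 2.08×10^-5; Term 2 = ν·Q^9.4·(…)^5.2 = 8.29×10^-6
D = 0.66·(2.08×10^-5 + 8.29×10^-6)^0.04 = 0.4346 m = 435 mm
Check: V = 1.71 m/s, Re = 4.52×10^5, f = 0.01683, h_f = 13.4 m ≈ 14.5 m ✓

D ≈ 435 mm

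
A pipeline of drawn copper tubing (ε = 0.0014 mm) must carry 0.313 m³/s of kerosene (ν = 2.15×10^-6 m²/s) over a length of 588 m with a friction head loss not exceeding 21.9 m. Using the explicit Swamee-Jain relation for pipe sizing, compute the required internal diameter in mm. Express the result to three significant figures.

Swamee-Jain (Type III): D = 0.66·[ε^1.25·(LQ²/(gh_f))^4.75 + ν·Q^9.4·(L/(gh_f))^5.2]^0.04
LQ²/(gh_f) = 0.2681; L/(gh_f) = 2.737
Term 1 = ε^1.25·(…)^4.75 = 9.28×10^-11; Term 2 = ν·Q^9.4·(…)^5.2 = 7.32×10^-9
D = 0.66·(9.28×10^-11 + 7.32×10^-9)^0.04 = 0.3121 m = 312 mm
Check: V = 4.09 m/s, Re = 5.94×10^5, f = 0.01278, h_f = 20.5 m ≈ 21.9 m ✓

D ≈ 312 mm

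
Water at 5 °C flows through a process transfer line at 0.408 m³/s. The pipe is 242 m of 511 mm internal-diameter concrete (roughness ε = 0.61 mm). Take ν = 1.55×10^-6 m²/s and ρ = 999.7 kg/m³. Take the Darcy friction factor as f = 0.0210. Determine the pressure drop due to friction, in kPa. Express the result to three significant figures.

V = 4Q/(πD²) = 4·0.408/(π·0.511²) = 1.989 m/s
h_f = f(L/D)V²/(2g) = 0.02100·(242/0.511)·1.989²/(2·9.81) = 2.006 m
Δp = ρg·h_f = 999.7·9.81·2.006 = 19.67 kPa

Δp ≈ 19.7 kPa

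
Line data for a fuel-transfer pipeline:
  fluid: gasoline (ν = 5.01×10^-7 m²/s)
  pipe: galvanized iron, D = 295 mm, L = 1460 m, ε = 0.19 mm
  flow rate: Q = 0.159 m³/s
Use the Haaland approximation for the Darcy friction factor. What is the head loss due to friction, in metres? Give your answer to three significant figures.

V = 4Q/(πD²) = 4·0.159/(π·0.295²) = 2.326 m/s
Re = VD/ν = 2.326·0.295/5.01×10^-7 = 1.37×10^6 → turbulent
ε/D = 0.19/295 = 6.44×10^-4
Haaland: f = 0.01800
h_f = f(L/D)V²/(2g) = 0.01800·(1460/0.295)·2.326²/(2·9.81) = 24.57 m

h_f ≈ 24.6 m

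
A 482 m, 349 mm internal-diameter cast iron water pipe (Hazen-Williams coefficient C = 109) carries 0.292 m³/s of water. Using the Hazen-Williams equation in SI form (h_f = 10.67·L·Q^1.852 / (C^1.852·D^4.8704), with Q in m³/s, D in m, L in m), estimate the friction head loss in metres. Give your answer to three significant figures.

h_f ≈ 14.9 m

h_f = 10.67·482·0.292^1.852 / (109^1.852·0.349^4.8704) = 14.94 m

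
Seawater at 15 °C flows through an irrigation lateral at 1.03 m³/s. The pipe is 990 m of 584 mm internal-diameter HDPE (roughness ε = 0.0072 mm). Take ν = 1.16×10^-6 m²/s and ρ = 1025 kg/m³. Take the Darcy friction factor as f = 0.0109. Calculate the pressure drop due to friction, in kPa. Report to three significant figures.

Δp ≈ 140 kPa

V = 4Q/(πD²) = 4·1.03/(π·0.584²) = 3.845 m/s
h_f = f(L/D)V²/(2g) = 0.01090·(990/0.584)·3.845²/(2·9.81) = 13.92 m
Δp = ρg·h_f = 1025·9.81·13.92 = 140.0 kPa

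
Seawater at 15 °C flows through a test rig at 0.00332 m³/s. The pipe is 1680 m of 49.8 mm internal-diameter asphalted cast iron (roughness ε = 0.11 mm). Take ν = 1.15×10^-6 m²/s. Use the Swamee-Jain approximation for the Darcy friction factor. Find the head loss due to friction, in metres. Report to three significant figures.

h_f ≈ 132 m

V = 4Q/(πD²) = 4·0.00332/(π·0.0498²) = 1.704 m/s
Re = VD/ν = 1.704·0.0498/1.15×10^-6 = 7.38×10^4 → turbulent
ε/D = 0.11/49.8 = 0.00221
Swamee-Jain: f = 0.02639
h_f = f(L/D)V²/(2g) = 0.02639·(1680/0.0498)·1.704²/(2·9.81) = 131.8 m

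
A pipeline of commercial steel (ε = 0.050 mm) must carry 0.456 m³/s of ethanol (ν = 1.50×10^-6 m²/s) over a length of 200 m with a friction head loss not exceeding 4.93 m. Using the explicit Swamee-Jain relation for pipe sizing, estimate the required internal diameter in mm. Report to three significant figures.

D ≈ 400 mm

Swamee-Jain (Type III): D = 0.66·[ε^1.25·(LQ²/(gh_f))^4.75 + ν·Q^9.4·(L/(gh_f))^5.2]^0.04
LQ²/(gh_f) = 0.8599; L/(gh_f) = 4.135
Term 1 = ε^1.25·(…)^4.75 = 2.05×10^-6; Term 2 = ν·Q^9.4·(…)^5.2 = 1.50×10^-6
D = 0.66·(2.05×10^-6 + 1.50×10^-6)^0.04 = 0.3995 m = 400 mm
Check: V = 3.64 m/s, Re = 9.69×10^5, f = 0.01390, h_f = 4.69 m ≈ 4.93 m ✓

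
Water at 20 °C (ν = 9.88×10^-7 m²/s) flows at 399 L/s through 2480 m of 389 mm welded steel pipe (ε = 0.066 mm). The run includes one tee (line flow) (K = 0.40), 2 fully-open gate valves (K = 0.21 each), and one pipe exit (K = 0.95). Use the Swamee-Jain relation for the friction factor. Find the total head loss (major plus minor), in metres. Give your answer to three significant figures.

V = 4Q/(πD²) = 3.357 m/s; V²/2g = 0.5745 m
Re = 1.32×10^6, ε/D = 1.70×10^-4 → f = 0.01420 (Swamee-Jain)
Major: h_f = f(L/D)·V²/2g = 0.01420·6375·0.5745 = 52.00 m
Minor: ΣK = 1.77; h_m = ΣK·V²/2g = 1.017 m
Total H_L = 52.00 + 1.017 = 53.01 m

H_L ≈ 53.0 m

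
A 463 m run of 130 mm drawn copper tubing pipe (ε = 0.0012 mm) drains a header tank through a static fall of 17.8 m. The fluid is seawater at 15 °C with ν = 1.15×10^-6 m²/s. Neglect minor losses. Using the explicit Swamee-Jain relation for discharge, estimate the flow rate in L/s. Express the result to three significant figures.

Swamee-Jain (Type II): Q = -0.965·√(gD⁵h_f/L)·ln[ε/(3.7D) + √(3.17ν²L/(gD³h_f))]
√(gD⁵h_f/L) = √(9.81·0.130⁵·17.8/463) = 0.003742
ε/(3.7D) = 2.49×10^-6; √(3.17ν²L/(gD³h_f)) = 7.11×10^-5
Q = -0.965·0.003742·ln(7.363×10^-5) = 0.03437 m³/s
Check: V = 2.59 m/s, Re = 2.93×10^5, f = 0.01455, h_f = 17.7 m ≈ 17.8 m ✓

Q ≈ 34.4 L/s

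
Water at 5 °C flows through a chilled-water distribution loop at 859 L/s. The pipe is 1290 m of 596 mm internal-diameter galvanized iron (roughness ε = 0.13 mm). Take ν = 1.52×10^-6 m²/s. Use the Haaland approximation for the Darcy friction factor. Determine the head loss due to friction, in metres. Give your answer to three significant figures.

h_f ≈ 15.3 m

V = 4Q/(πD²) = 4·0.859/(π·0.596²) = 3.079 m/s
Re = VD/ν = 3.079·0.596/1.52×10^-6 = 1.21×10^6 → turbulent
ε/D = 0.13/596 = 2.18×10^-4
Haaland: f = 0.01467
h_f = f(L/D)V²/(2g) = 0.01467·(1290/0.596)·3.079²/(2·9.81) = 15.34 m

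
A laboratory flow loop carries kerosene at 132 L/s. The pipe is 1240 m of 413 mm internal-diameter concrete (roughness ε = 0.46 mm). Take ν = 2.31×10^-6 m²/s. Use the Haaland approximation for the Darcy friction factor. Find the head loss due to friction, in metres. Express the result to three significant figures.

h_f ≈ 3.19 m

V = 4Q/(πD²) = 4·0.132/(π·0.413²) = 0.9853 m/s
Re = VD/ν = 0.9853·0.413/2.31×10^-6 = 1.76×10^5 → turbulent
ε/D = 0.46/413 = 0.00111
Haaland: f = 0.02150
h_f = f(L/D)V²/(2g) = 0.02150·(1240/0.413)·0.9853²/(2·9.81) = 3.194 m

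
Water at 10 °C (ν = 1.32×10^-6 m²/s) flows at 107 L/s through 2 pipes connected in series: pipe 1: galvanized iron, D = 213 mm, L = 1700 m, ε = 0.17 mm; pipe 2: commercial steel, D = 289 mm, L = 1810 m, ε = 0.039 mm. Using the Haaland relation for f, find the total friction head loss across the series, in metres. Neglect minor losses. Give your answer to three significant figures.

H ≈ 83.6 m

Pipe 1: V = 3.003 m/s, Re = 4.85×10^5, ε/D = 7.98×10^-4, f = 0.01927, h_1 = f(L/D)V²/2g = 70.68 m
Pipe 2: V = 1.631 m/s, Re = 3.57×10^5, ε/D = 1.35×10^-4, f = 0.01520, h_2 = f(L/D)V²/2g = 12.91 m
Series → Q common, losses add: H = Σh = 83.59 m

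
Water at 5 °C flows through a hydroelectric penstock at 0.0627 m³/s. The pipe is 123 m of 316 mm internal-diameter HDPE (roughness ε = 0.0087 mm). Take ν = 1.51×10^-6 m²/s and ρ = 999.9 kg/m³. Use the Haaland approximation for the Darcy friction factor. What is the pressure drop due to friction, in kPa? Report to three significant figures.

V = 4Q/(πD²) = 4·0.0627/(π·0.316²) = 0.7995 m/s
Re = VD/ν = 0.7995·0.316/1.51×10^-6 = 1.67×10^5 → turbulent
ε/D = 0.0087/316 = 2.75×10^-5
Haaland: f = 0.01621
h_f = f(L/D)V²/(2g) = 0.01621·(123/0.316)·0.7995²/(2·9.81) = 0.2055 m
Δp = ρg·h_f = 999.9·9.81·0.2055 = 2.016 kPa

Δp ≈ 2.02 kPa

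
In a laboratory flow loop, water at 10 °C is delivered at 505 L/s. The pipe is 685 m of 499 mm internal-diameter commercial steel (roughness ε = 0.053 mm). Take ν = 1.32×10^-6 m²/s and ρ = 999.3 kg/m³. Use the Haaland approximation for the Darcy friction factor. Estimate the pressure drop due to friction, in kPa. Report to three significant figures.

Δp ≈ 61.5 kPa

V = 4Q/(πD²) = 4·0.505/(π·0.499²) = 2.582 m/s
Re = VD/ν = 2.582·0.499/1.32×10^-6 = 9.76×10^5 → turbulent
ε/D = 0.053/499 = 1.06×10^-4
Haaland: f = 0.01344
h_f = f(L/D)V²/(2g) = 0.01344·(685/0.499)·2.582²/(2·9.81) = 6.271 m
Δp = ρg·h_f = 999.3·9.81·6.271 = 61.48 kPa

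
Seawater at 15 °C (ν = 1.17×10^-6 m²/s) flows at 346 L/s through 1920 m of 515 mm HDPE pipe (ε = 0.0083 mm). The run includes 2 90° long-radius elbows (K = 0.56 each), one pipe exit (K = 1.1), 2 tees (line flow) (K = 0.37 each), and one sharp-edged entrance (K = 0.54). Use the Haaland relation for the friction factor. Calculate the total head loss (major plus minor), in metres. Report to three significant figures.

V = 4Q/(πD²) = 1.661 m/s; V²/2g = 0.1406 m
Re = 7.31×10^5, ε/D = 1.61×10^-5 → f = 0.01246 (Haaland)
Major: h_f = f(L/D)·V²/2g = 0.01246·3728·0.1406 = 6.534 m
Minor: ΣK = 3.50; h_m = ΣK·V²/2g = 0.4922 m
Total H_L = 6.534 + 0.4922 = 7.026 m

H_L ≈ 7.03 m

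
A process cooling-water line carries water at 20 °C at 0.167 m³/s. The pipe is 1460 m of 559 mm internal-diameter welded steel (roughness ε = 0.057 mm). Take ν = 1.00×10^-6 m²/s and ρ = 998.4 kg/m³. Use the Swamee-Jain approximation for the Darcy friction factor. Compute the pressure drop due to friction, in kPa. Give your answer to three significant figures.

Δp ≈ 9.04 kPa

V = 4Q/(πD²) = 4·0.167/(π·0.559²) = 0.6805 m/s
Re = VD/ν = 0.6805·0.559/1.00×10^-6 = 3.80×10^5 → turbulent
ε/D = 0.057/559 = 1.02×10^-4
Swamee-Jain: f = 0.01498
h_f = f(L/D)V²/(2g) = 0.01498·(1460/0.559)·0.6805²/(2·9.81) = 0.9231 m
Δp = ρg·h_f = 998.4·9.81·0.9231 = 9.041 kPa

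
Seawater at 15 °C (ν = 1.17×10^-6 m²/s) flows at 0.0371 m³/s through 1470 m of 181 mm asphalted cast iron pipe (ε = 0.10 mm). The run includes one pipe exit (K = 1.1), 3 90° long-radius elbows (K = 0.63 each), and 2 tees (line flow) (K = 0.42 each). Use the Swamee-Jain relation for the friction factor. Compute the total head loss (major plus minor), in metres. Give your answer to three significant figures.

V = 4Q/(πD²) = 1.442 m/s; V²/2g = 0.1060 m
Re = 2.23×10^5, ε/D = 5.52×10^-4 → f = 0.01903 (Swamee-Jain)
Major: h_f = f(L/D)·V²/2g = 0.01903·8122·0.1060 = 16.38 m
Minor: ΣK = 3.83; h_m = ΣK·V²/2g = 0.4058 m
Total H_L = 16.38 + 0.4058 = 16.78 m

H_L ≈ 16.8 m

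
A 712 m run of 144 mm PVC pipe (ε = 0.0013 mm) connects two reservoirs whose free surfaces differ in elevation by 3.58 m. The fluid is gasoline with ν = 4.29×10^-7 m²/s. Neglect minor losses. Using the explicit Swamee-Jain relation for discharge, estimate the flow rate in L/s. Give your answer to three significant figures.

Q ≈ 16.2 L/s

Swamee-Jain (Type II): Q = -0.965·√(gD⁵h_f/L)·ln[ε/(3.7D) + √(3.17ν²L/(gD³h_f))]
√(gD⁵h_f/L) = √(9.81·0.144⁵·3.58/712) = 0.001748
ε/(3.7D) = 2.44×10^-6; √(3.17ν²L/(gD³h_f)) = 6.29×10^-5
Q = -0.965·0.001748·ln(6.538×10^-5) = 0.01625 m³/s
Check: V = 0.998 m/s, Re = 3.35×10^5, f = 0.01420, h_f = 3.56 m ≈ 3.58 m ✓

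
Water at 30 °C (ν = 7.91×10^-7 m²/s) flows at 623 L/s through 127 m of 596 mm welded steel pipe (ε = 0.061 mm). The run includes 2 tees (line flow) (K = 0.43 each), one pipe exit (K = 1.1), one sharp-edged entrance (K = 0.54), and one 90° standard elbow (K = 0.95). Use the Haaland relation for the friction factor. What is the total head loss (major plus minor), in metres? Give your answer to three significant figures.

H_L ≈ 1.58 m

V = 4Q/(πD²) = 2.233 m/s; V²/2g = 0.2542 m
Re = 1.68×10^6, ε/D = 1.02×10^-4 → f = 0.01290 (Haaland)
Major: h_f = f(L/D)·V²/2g = 0.01290·213.1·0.2542 = 0.6984 m
Minor: ΣK = 3.45; h_m = ΣK·V²/2g = 0.8769 m
Total H_L = 0.6984 + 0.8769 = 1.575 m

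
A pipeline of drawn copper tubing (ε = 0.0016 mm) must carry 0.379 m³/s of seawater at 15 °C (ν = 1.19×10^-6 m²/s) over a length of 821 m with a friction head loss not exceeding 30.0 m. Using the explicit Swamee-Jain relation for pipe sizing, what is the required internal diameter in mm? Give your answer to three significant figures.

D ≈ 329 mm

Swamee-Jain (Type III): D = 0.66·[ε^1.25·(LQ²/(gh_f))^4.75 + ν·Q^9.4·(L/(gh_f))^5.2]^0.04
LQ²/(gh_f) = 0.4007; L/(gh_f) = 2.790
Term 1 = ε^1.25·(…)^4.75 = 7.39×10^-10; Term 2 = ν·Q^9.4·(…)^5.2 = 2.70×10^-8
D = 0.66·(7.39×10^-10 + 2.70×10^-8)^0.04 = 0.3291 m = 329 mm
Check: V = 4.46 m/s, Re = 1.23×10^6, f = 0.01135, h_f = 28.7 m ≈ 30.0 m ✓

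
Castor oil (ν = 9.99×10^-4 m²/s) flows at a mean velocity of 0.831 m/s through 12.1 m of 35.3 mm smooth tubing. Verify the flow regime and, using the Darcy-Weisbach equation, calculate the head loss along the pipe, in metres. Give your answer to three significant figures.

Re = VD/ν = 0.831·0.03530/9.99×10^-4 = 29.4 → laminar (Re < 2300)
f = 64/Re = 2.180
h_f = f(L/D)V²/(2g) = 2.180·(12.1/0.03530)·0.831²/(2·9.81) = 26.30 m

h_f ≈ 26.3 m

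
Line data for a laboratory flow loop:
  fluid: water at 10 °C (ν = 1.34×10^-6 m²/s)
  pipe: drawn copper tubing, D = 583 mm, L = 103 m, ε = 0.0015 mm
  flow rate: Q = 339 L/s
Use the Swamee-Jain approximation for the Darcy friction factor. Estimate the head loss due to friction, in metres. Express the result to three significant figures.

V = 4Q/(πD²) = 4·0.339/(π·0.583²) = 1.270 m/s
Re = VD/ν = 1.270·0.583/1.34×10^-6 = 5.53×10^5 → turbulent
ε/D = 0.0015/583 = 2.57×10^-6
Swamee-Jain: f = 0.01290
h_f = f(L/D)V²/(2g) = 0.01290·(103/0.583)·1.270²/(2·9.81) = 0.1874 m

h_f ≈ 0.187 m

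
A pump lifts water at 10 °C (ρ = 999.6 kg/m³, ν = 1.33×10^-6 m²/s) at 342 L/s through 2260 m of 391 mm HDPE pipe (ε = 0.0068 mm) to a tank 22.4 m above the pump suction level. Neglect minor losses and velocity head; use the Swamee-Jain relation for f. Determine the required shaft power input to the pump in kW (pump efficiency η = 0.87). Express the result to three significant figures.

P_shaft ≈ 200 kW

V = 4Q/(πD²) = 2.848 m/s; Re = 8.37×10^5; ε/D = 1.74×10^-5; f = 0.01234
h_f = f(L/D)V²/2g = 29.49 m
Total head H = z + h_f = 22.4 + 29.49 = 51.89 m
P_hyd = ρgQH = 999.6·9.81·0.342·51.89 = 174.0 kW
P_shaft = P_hyd/η = 174.0/0.87 = 200.0 kW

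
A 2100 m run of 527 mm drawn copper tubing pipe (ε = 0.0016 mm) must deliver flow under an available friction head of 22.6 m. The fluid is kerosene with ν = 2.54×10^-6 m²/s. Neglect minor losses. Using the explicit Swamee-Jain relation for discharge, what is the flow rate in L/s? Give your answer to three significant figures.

Q ≈ 645 L/s

Swamee-Jain (Type II): Q = -0.965·√(gD⁵h_f/L)·ln[ε/(3.7D) + √(3.17ν²L/(gD³h_f))]
√(gD⁵h_f/L) = √(9.81·0.527⁵·22.6/2100) = 0.06551
ε/(3.7D) = 8.21×10^-7; √(3.17ν²L/(gD³h_f)) = 3.64×10^-5
Q = -0.965·0.06551·ln(3.720×10^-5) = 0.6448 m³/s
Check: V = 2.96 m/s, Re = 6.13×10^5, f = 0.01268, h_f = 22.5 m ≈ 22.6 m ✓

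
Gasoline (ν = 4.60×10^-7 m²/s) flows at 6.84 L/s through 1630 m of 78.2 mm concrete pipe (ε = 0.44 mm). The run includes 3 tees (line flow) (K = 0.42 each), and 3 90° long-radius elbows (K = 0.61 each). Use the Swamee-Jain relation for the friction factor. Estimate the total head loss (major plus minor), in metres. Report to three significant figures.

H_L ≈ 69.3 m

V = 4Q/(πD²) = 1.424 m/s; V²/2g = 0.1034 m
Re = 2.42×10^5, ε/D = 0.00563 → f = 0.03200 (Swamee-Jain)
Major: h_f = f(L/D)·V²/2g = 0.03200·20844·0.1034 = 68.95 m
Minor: ΣK = 3.09; h_m = ΣK·V²/2g = 0.3194 m
Total H_L = 68.95 + 0.3194 = 69.27 m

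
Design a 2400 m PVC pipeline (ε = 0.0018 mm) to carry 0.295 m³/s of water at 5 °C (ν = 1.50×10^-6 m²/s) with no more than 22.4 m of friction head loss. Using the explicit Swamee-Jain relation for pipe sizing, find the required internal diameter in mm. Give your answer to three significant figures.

D ≈ 401 mm

Swamee-Jain (Type III): D = 0.66·[ε^1.25·(LQ²/(gh_f))^4.75 + ν·Q^9.4·(L/(gh_f))^5.2]^0.04
LQ²/(gh_f) = 0.9505; L/(gh_f) = 10.92
Term 1 = ε^1.25·(…)^4.75 = 5.18×10^-8; Term 2 = ν·Q^9.4·(…)^5.2 = 3.90×10^-6
D = 0.66·(5.18×10^-8 + 3.90×10^-6)^0.04 = 0.4013 m = 401 mm
Check: V = 2.33 m/s, Re = 6.24×10^5, f = 0.01267, h_f = 21.0 m ≈ 22.4 m ✓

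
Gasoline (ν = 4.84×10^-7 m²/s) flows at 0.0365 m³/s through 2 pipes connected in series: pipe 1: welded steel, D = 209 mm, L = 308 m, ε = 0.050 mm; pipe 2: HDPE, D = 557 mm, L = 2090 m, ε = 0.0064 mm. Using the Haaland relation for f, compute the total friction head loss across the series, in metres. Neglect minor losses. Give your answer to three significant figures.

H ≈ 1.41 m

Pipe 1: V = 1.064 m/s, Re = 4.59×10^5, ε/D = 2.39×10^-4, f = 0.01575, h_1 = f(L/D)V²/2g = 1.339 m
Pipe 2: V = 0.1498 m/s, Re = 1.72×10^5, ε/D = 1.15×10^-5, f = 0.01602, h_2 = f(L/D)V²/2g = 0.06874 m
Series → Q common, losses add: H = Σh = 1.408 m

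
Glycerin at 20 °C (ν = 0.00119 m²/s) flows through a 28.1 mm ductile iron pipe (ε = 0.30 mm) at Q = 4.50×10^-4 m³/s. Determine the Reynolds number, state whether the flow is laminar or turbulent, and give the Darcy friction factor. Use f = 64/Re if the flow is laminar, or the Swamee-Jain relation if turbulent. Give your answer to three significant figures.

Re ≈ 17.1; laminar; f = 64/Re ≈ 3.74

V = 4Q/(πD²) = 0.7256 m/s
Re = VD/ν = 0.7256·0.0281/0.00119 = 17.1
Re < 2300 → laminar → f = 64/Re = 3.735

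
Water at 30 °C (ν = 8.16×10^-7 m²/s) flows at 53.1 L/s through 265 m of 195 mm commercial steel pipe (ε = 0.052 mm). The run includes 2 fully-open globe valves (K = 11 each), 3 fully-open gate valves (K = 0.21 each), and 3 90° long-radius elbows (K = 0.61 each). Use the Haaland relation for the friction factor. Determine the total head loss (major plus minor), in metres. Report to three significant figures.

H_L ≈ 7.46 m

V = 4Q/(πD²) = 1.778 m/s; V²/2g = 0.1611 m
Re = 4.25×10^5, ε/D = 2.67×10^-4 → f = 0.01607 (Haaland)
Major: h_f = f(L/D)·V²/2g = 0.01607·1359·0.1611 = 3.519 m
Minor: ΣK = 24.5; h_m = ΣK·V²/2g = 3.941 m
Total H_L = 3.519 + 3.941 = 7.461 m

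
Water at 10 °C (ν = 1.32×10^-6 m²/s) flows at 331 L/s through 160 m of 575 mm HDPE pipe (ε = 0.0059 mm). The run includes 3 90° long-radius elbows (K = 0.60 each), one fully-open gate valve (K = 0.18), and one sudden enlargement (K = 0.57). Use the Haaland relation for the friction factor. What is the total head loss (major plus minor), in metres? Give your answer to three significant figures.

V = 4Q/(πD²) = 1.275 m/s; V²/2g = 0.08281 m
Re = 5.55×10^5, ε/D = 1.03×10^-5 → f = 0.01295 (Haaland)
Major: h_f = f(L/D)·V²/2g = 0.01295·278.3·0.08281 = 0.2983 m
Minor: ΣK = 2.55; h_m = ΣK·V²/2g = 0.2112 m
Total H_L = 0.2983 + 0.2112 = 0.5095 m

H_L ≈ 0.510 m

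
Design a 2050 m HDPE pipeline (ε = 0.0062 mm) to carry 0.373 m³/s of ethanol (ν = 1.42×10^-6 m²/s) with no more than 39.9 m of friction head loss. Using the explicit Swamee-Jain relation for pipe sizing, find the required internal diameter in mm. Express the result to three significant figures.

Swamee-Jain (Type III): D = 0.66·[ε^1.25·(LQ²/(gh_f))^4.75 + ν·Q^9.4·(L/(gh_f))^5.2]^0.04
LQ²/(gh_f) = 0.7287; L/(gh_f) = 5.237
Term 1 = ε^1.25·(…)^4.75 = 6.88×10^-8; Term 2 = ν·Q^9.4·(…)^5.2 = 7.34×10^-7
D = 0.66·(6.88×10^-8 + 7.34×10^-7)^0.04 = 0.3765 m = 376 mm
Check: V = 3.35 m/s, Re = 8.88×10^5, f = 0.01221, h_f = 38.1 m ≈ 39.9 m ✓

D ≈ 376 mm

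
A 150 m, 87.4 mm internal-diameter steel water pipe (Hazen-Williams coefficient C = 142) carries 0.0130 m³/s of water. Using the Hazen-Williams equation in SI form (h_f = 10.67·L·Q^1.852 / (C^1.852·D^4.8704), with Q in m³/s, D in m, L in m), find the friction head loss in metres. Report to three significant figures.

h_f = 10.67·150·0.0130^1.852 / (142^1.852·0.0874^4.8704) = 7.595 m

h_f ≈ 7.59 m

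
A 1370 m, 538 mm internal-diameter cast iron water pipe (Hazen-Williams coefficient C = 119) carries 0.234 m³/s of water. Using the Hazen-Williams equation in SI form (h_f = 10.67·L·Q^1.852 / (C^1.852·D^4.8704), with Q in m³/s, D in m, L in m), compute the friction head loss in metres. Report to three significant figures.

h_f ≈ 2.91 m

h_f = 10.67·1370·0.234^1.852 / (119^1.852·0.538^4.8704) = 2.910 m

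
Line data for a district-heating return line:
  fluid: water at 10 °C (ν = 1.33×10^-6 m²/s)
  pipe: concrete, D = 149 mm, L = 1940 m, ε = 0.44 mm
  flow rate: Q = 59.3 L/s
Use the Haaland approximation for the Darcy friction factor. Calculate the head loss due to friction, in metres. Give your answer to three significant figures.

h_f ≈ 203 m

V = 4Q/(πD²) = 4·0.0593/(π·0.149²) = 3.401 m/s
Re = VD/ν = 3.401·0.149/1.33×10^-6 = 3.81×10^5 → turbulent
ε/D = 0.44/149 = 0.00295
Haaland: f = 0.02642
h_f = f(L/D)V²/(2g) = 0.02642·(1940/0.149)·3.401²/(2·9.81) = 202.8 m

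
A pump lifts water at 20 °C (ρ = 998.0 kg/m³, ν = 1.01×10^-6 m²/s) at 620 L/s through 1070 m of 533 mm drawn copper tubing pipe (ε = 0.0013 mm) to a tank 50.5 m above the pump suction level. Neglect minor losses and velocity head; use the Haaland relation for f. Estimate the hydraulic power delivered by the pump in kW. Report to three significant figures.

P_hyd ≈ 359 kW

V = 4Q/(πD²) = 2.779 m/s; Re = 1.47×10^6; ε/D = 2.44×10^-6; f = 0.01093
h_f = f(L/D)V²/2g = 8.632 m
Total head H = z + h_f = 50.5 + 8.632 = 59.13 m
P_hyd = ρgQH = 998.0·9.81·0.620·59.13 = 358.9 kW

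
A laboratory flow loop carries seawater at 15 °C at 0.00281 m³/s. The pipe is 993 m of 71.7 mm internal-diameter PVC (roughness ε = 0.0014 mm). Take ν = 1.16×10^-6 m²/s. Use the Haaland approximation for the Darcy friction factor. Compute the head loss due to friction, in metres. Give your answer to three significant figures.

V = 4Q/(πD²) = 4·0.00281/(π·0.0717²) = 0.6960 m/s
Re = VD/ν = 0.6960·0.0717/1.16×10^-6 = 4.30×10^4 → turbulent
ε/D = 0.0014/71.7 = 1.95×10^-5
Haaland: f = 0.02148
h_f = f(L/D)V²/(2g) = 0.02148·(993/0.0717)·0.6960²/(2·9.81) = 7.342 m

h_f ≈ 7.34 m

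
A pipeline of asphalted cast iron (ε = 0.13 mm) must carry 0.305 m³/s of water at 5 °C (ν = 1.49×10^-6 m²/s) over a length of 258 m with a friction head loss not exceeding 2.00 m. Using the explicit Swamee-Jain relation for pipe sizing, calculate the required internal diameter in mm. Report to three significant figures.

D ≈ 444 mm

Swamee-Jain (Type III): D = 0.66·[ε^1.25·(LQ²/(gh_f))^4.75 + ν·Q^9.4·(L/(gh_f))^5.2]^0.04
LQ²/(gh_f) = 1.223; L/(gh_f) = 13.15
Term 1 = ε^1.25·(…)^4.75 = 3.62×10^-5; Term 2 = ν·Q^9.4·(…)^5.2 = 1.39×10^-5
D = 0.66·(3.62×10^-5 + 1.39×10^-5)^0.04 = 0.4442 m = 444 mm
Check: V = 1.97 m/s, Re = 5.87×10^5, f = 0.01614, h_f = 1.85 m ≈ 2.00 m ✓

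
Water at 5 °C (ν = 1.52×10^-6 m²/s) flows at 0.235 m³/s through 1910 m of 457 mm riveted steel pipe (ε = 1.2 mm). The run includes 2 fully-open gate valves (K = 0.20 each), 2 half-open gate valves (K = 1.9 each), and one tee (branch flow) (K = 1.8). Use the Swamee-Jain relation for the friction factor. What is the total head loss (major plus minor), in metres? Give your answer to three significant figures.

V = 4Q/(πD²) = 1.433 m/s; V²/2g = 0.1046 m
Re = 4.31×10^5, ε/D = 0.00263 → f = 0.02568 (Swamee-Jain)
Major: h_f = f(L/D)·V²/2g = 0.02568·4179·0.1046 = 11.23 m
Minor: ΣK = 6.00; h_m = ΣK·V²/2g = 0.6277 m
Total H_L = 11.23 + 0.6277 = 11.86 m

H_L ≈ 11.9 m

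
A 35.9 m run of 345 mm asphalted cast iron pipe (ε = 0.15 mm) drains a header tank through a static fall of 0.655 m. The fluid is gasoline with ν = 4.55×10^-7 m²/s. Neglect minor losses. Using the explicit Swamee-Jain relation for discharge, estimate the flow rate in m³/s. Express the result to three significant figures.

Swamee-Jain (Type II): Q = -0.965·√(gD⁵h_f/L)·ln[ε/(3.7D) + √(3.17ν²L/(gD³h_f))]
√(gD⁵h_f/L) = √(9.81·0.345⁵·0.655/35.9) = 0.02958
ε/(3.7D) = 1.18×10^-4; √(3.17ν²L/(gD³h_f)) = 9.45×10^-6
Q = -0.965·0.02958·ln(1.270×10^-4) = 0.2561 m³/s
Check: V = 2.74 m/s, Re = 2.08×10^6, f = 0.01654, h_f = 0.658 m ≈ 0.655 m ✓

Q ≈ 0.256 m³/s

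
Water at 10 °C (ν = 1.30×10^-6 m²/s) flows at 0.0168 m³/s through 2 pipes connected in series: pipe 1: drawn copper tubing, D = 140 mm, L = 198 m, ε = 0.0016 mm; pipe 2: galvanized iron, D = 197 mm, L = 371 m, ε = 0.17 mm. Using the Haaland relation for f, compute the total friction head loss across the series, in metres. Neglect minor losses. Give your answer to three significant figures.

H ≈ 2.12 m

Pipe 1: V = 1.091 m/s, Re = 1.18×10^5, ε/D = 1.14×10^-5, f = 0.01728, h_1 = f(L/D)V²/2g = 1.484 m
Pipe 2: V = 0.5512 m/s, Re = 8.35×10^4, ε/D = 8.63×10^-4, f = 0.02188, h_2 = f(L/D)V²/2g = 0.6381 m
Series → Q common, losses add: H = Σh = 2.122 m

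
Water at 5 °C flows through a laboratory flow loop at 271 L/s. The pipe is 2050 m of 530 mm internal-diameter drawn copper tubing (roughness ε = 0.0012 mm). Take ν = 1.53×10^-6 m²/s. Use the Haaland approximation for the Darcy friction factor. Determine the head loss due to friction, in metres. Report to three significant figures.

V = 4Q/(πD²) = 4·0.271/(π·0.530²) = 1.228 m/s
Re = VD/ν = 1.228·0.530/1.53×10^-6 = 4.26×10^5 → turbulent
ε/D = 0.0012/530 = 2.26×10^-6
Haaland: f = 0.01347
h_f = f(L/D)V²/(2g) = 0.01347·(2050/0.530)·1.228²/(2·9.81) = 4.007 m

h_f ≈ 4.01 m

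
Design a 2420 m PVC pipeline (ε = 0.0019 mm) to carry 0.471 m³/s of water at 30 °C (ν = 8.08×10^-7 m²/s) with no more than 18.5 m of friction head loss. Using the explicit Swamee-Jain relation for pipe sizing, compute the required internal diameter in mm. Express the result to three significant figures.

Swamee-Jain (Type III): D = 0.66·[ε^1.25·(LQ²/(gh_f))^4.75 + ν·Q^9.4·(L/(gh_f))^5.2]^0.04
LQ²/(gh_f) = 2.958; L/(gh_f) = 13.33
Term 1 = ε^1.25·(…)^4.75 = 1.22×10^-5; Term 2 = ν·Q^9.4·(…)^5.2 = 4.83×10^-4
D = 0.66·(1.22×10^-5 + 4.83×10^-4)^0.04 = 0.4868 m = 487 mm
Check: V = 2.53 m/s, Re = 1.52×10^6, f = 0.01095, h_f = 17.8 m ≈ 18.5 m ✓

D ≈ 487 mm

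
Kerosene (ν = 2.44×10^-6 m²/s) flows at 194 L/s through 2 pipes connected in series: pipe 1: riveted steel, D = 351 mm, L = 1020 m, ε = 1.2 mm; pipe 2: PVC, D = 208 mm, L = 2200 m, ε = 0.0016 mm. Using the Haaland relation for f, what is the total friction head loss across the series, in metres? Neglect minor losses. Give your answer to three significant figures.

Pipe 1: V = 2.005 m/s, Re = 2.88×10^5, ε/D = 0.00342, f = 0.02759, h_1 = f(L/D)V²/2g = 16.43 m
Pipe 2: V = 5.709 m/s, Re = 4.87×10^5, ε/D = 7.69×10^-6, f = 0.01321, h_2 = f(L/D)V²/2g = 232.1 m
Series → Q common, losses add: H = Σh = 248.6 m

H ≈ 249 m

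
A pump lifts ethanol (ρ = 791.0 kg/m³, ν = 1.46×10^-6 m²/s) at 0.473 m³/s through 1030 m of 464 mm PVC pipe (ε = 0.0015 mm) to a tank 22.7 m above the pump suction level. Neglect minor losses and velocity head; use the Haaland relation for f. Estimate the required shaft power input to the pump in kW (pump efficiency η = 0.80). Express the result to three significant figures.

P_shaft ≈ 152 kW

V = 4Q/(πD²) = 2.797 m/s; Re = 8.89×10^5; ε/D = 3.23×10^-6; f = 0.01187
h_f = f(L/D)V²/2g = 10.51 m
Total head H = z + h_f = 22.7 + 10.51 = 33.21 m
P_hyd = ρgQH = 791.0·9.81·0.473·33.21 = 121.9 kW
P_shaft = P_hyd/η = 121.9/0.80 = 152.4 kW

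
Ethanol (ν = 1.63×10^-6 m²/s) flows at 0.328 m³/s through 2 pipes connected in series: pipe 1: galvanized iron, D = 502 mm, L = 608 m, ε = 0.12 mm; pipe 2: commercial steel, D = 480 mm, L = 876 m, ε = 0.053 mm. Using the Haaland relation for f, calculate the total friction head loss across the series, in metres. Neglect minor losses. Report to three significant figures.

Pipe 1: V = 1.657 m/s, Re = 5.10×10^5, ε/D = 2.39×10^-4, f = 0.01562, h_1 = f(L/D)V²/2g = 2.648 m
Pipe 2: V = 1.813 m/s, Re = 5.34×10^5, ε/D = 1.10×10^-4, f = 0.01428, h_2 = f(L/D)V²/2g = 4.363 m
Series → Q common, losses add: H = Σh = 7.011 m

H ≈ 7.01 m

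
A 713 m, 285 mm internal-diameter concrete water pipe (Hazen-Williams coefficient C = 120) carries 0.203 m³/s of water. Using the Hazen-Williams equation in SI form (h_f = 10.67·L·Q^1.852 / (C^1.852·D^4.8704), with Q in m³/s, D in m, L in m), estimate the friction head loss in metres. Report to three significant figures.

h_f ≈ 25.3 m

h_f = 10.67·713·0.203^1.852 / (120^1.852·0.285^4.8704) = 25.31 m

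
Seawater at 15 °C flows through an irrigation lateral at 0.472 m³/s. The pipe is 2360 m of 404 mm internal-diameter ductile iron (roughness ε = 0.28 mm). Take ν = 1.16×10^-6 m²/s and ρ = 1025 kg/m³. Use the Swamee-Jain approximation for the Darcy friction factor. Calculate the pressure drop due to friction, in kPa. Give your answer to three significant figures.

V = 4Q/(πD²) = 4·0.472/(π·0.404²) = 3.682 m/s
Re = VD/ν = 3.682·0.404/1.16×10^-6 = 1.28×10^6 → turbulent
ε/D = 0.28/404 = 6.93×10^-4
Swamee-Jain: f = 0.01839
h_f = f(L/D)V²/(2g) = 0.01839·(2360/0.404)·3.682²/(2·9.81) = 74.23 m
Δp = ρg·h_f = 1025·9.81·74.23 = 746.4 kPa

Δp ≈ 746 kPa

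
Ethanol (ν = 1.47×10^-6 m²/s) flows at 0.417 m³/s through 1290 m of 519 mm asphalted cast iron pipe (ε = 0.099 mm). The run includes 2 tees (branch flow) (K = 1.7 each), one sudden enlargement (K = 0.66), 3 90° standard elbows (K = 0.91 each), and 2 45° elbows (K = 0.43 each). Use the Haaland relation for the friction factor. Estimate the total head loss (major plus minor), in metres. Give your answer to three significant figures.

V = 4Q/(πD²) = 1.971 m/s; V²/2g = 0.1980 m
Re = 6.96×10^5, ε/D = 1.91×10^-4 → f = 0.01482 (Haaland)
Major: h_f = f(L/D)·V²/2g = 0.01482·2486·0.1980 = 7.294 m
Minor: ΣK = 7.65; h_m = ΣK·V²/2g = 1.515 m
Total H_L = 7.294 + 1.515 = 8.809 m

H_L ≈ 8.81 m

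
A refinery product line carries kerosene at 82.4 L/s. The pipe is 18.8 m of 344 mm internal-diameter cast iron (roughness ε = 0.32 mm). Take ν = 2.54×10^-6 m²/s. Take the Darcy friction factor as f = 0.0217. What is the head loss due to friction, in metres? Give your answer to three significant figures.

V = 4Q/(πD²) = 4·0.0824/(π·0.344²) = 0.8866 m/s
h_f = f(L/D)V²/(2g) = 0.02170·(18.8/0.344)·0.8866²/(2·9.81) = 0.04751 m

h_f ≈ 0.0475 m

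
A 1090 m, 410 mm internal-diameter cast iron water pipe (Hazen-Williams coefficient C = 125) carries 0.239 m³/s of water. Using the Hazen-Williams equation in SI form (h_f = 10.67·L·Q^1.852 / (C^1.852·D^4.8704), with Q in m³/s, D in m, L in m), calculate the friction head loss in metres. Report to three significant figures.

h_f ≈ 8.26 m

h_f = 10.67·1090·0.239^1.852 / (125^1.852·0.410^4.8704) = 8.257 m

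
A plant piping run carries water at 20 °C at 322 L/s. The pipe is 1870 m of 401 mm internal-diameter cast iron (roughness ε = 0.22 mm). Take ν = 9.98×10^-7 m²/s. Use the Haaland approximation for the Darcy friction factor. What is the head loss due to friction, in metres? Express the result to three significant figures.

V = 4Q/(πD²) = 4·0.322/(π·0.401²) = 2.550 m/s
Re = VD/ν = 2.550·0.401/9.98×10^-7 = 1.02×10^6 → turbulent
ε/D = 0.22/401 = 5.49×10^-4
Haaland: f = 0.01749
h_f = f(L/D)V²/(2g) = 0.01749·(1870/0.401)·2.550²/(2·9.81) = 27.02 m

h_f ≈ 27.0 m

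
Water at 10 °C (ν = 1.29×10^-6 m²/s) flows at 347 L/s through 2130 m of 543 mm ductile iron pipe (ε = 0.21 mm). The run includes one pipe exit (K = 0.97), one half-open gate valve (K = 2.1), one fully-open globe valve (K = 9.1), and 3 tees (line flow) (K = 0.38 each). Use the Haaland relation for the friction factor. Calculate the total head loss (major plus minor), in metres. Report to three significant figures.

H_L ≈ 8.98 m

V = 4Q/(πD²) = 1.498 m/s; V²/2g = 0.1144 m
Re = 6.31×10^5, ε/D = 3.87×10^-4 → f = 0.01662 (Haaland)
Major: h_f = f(L/D)·V²/2g = 0.01662·3923·0.1144 = 7.462 m
Minor: ΣK = 13.3; h_m = ΣK·V²/2g = 1.523 m
Total H_L = 7.462 + 1.523 = 8.985 m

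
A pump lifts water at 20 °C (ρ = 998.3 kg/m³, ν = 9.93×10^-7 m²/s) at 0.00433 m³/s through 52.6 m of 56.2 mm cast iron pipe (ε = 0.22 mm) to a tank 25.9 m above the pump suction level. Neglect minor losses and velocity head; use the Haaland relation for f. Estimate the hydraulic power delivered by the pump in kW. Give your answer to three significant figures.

P_hyd ≈ 1.28 kW

V = 4Q/(πD²) = 1.746 m/s; Re = 9.88×10^4; ε/D = 0.00391; f = 0.02930
h_f = f(L/D)V²/2g = 4.258 m
Total head H = z + h_f = 25.9 + 4.258 = 30.16 m
P_hyd = ρgQH = 998.3·9.81·0.00433·30.16 = 1.279 kW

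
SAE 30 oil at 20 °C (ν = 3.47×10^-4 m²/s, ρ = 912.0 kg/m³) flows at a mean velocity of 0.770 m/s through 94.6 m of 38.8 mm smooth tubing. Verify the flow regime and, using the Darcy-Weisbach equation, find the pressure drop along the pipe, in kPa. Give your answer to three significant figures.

Re = VD/ν = 0.770·0.03880/3.47×10^-4 = 86.1 → laminar (Re < 2300)
f = 64/Re = 0.7433
h_f = f(L/D)V²/(2g) = 0.7433·(94.6/0.03880)·0.770²/(2·9.81) = 54.77 m
Δp = ρg·h_f = 912.0·9.81·54.77 = 490.0 kPa

Δp ≈ 490 kPa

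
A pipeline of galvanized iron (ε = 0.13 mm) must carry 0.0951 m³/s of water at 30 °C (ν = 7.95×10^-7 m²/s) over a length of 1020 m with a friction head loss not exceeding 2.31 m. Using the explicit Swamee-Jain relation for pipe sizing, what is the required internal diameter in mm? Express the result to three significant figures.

D ≈ 361 mm

Swamee-Jain (Type III): D = 0.66·[ε^1.25·(LQ²/(gh_f))^4.75 + ν·Q^9.4·(L/(gh_f))^5.2]^0.04
LQ²/(gh_f) = 0.4071; L/(gh_f) = 45.01
Term 1 = ε^1.25·(…)^4.75 = 1.94×10^-7; Term 2 = ν·Q^9.4·(…)^5.2 = 7.81×10^-8
D = 0.66·(1.94×10^-7 + 7.81×10^-8)^0.04 = 0.3605 m = 361 mm
Check: V = 0.932 m/s, Re = 4.22×10^5, f = 0.01702, h_f = 2.13 m ≈ 2.31 m ✓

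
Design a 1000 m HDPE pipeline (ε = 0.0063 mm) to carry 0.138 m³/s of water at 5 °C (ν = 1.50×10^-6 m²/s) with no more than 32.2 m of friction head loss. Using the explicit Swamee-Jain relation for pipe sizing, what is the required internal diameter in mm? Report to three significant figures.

D ≈ 234 mm

Swamee-Jain (Type III): D = 0.66·[ε^1.25·(LQ²/(gh_f))^4.75 + ν·Q^9.4·(L/(gh_f))^5.2]^0.04
LQ²/(gh_f) = 0.06029; L/(gh_f) = 3.166
Term 1 = ε^1.25·(…)^4.75 = 5.07×10^-13; Term 2 = ν·Q^9.4·(…)^5.2 = 4.94×10^-12
D = 0.66·(5.07×10^-13 + 4.94×10^-12)^0.04 = 0.2339 m = 234 mm
Check: V = 3.21 m/s, Re = 5.01×10^5, f = 0.01351, h_f = 30.4 m ≈ 32.2 m ✓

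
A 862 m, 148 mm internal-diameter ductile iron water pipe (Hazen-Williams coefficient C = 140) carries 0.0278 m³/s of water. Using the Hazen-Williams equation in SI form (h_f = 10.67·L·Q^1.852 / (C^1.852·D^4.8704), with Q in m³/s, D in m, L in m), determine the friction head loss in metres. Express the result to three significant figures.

h_f = 10.67·862·0.0278^1.852 / (140^1.852·0.148^4.8704) = 14.08 m

h_f ≈ 14.1 m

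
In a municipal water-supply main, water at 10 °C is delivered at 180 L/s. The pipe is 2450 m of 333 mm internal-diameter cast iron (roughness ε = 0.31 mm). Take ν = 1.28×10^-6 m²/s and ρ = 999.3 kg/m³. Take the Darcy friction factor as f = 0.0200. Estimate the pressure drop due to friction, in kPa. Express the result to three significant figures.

Δp ≈ 314 kPa

V = 4Q/(πD²) = 4·0.180/(π·0.333²) = 2.067 m/s
h_f = f(L/D)V²/(2g) = 0.02000·(2450/0.333)·2.067²/(2·9.81) = 32.04 m
Δp = ρg·h_f = 999.3·9.81·32.04 = 314.1 kPa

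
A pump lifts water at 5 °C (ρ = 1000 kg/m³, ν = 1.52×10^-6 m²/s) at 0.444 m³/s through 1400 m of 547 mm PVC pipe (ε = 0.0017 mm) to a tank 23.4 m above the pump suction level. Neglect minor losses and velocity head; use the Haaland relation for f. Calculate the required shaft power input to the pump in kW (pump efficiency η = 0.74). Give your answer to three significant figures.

V = 4Q/(πD²) = 1.889 m/s; Re = 6.80×10^5; ε/D = 3.11×10^-6; f = 0.01242
h_f = f(L/D)V²/2g = 5.781 m
Total head H = z + h_f = 23.4 + 5.781 = 29.18 m
P_hyd = ρgQH = 1000·9.81·0.444·29.18 = 127.1 kW
P_shaft = P_hyd/η = 127.1/0.74 = 171.8 kW

P_shaft ≈ 172 kW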